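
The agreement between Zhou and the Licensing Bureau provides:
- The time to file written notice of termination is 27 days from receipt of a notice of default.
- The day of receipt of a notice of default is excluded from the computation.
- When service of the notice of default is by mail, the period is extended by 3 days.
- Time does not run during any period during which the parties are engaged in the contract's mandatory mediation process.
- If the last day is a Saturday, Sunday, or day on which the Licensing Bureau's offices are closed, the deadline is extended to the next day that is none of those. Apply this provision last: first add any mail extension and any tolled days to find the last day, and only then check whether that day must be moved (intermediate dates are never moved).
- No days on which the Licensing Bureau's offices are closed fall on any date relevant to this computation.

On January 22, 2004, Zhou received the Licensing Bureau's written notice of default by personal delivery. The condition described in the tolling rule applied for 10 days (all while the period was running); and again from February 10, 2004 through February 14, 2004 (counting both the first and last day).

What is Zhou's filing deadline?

March 4, 2004

27 days after January 22, 2004 is February 18, 2004.
Service was not by mail, so no mail extension applies.
Tolling adds 10 days: February 18, 2004 + 10 days = February 28, 2004.
From February 10, 2004 through February 14, 2004 inclusive is 5 days; tolling adds 5 days: February 28, 2004 + 5 days = March 4, 2004.
March 4, 2004 is a Thursday and not a day on which the Licensing Bureau's offices are closed, so no extension applies.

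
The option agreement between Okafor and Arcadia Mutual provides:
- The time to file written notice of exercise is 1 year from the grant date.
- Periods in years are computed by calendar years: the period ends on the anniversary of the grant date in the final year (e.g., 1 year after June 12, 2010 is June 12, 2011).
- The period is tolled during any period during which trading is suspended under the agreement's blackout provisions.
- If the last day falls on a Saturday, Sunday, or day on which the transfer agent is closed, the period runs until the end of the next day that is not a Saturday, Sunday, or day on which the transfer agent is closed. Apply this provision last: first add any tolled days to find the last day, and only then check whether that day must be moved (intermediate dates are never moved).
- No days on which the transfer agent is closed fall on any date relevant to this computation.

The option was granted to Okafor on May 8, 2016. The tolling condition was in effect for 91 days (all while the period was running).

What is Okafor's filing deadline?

1 year after May 8, 2016 is May 8, 2017.
Tolling adds 91 days: May 8, 2017 + 91 days = August 7, 2017.
August 7, 2017 is a Monday and not a day on which the transfer agent is closed, so no extension applies.

August 7, 2017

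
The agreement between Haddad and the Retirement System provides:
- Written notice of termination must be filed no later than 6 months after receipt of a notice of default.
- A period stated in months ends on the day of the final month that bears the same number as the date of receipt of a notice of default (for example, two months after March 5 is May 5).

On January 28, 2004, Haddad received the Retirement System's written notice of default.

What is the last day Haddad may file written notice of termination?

July 28, 2004

6 months after January 28, 2004 is July 28, 2004.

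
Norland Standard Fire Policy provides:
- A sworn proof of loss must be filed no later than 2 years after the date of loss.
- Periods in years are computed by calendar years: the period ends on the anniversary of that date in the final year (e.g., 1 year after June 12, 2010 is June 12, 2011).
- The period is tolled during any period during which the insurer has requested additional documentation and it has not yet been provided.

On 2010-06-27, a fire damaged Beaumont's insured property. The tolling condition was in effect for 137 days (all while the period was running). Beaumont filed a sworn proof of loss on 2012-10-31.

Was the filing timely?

Yes

2 years after 2010-06-27 is June 27, 2012.
Tolling adds 137 days: June 27, 2012 + 137 days = November 11, 2012.
The deadline is November 11, 2012; the filing on October 31, 2012 is on or before that date.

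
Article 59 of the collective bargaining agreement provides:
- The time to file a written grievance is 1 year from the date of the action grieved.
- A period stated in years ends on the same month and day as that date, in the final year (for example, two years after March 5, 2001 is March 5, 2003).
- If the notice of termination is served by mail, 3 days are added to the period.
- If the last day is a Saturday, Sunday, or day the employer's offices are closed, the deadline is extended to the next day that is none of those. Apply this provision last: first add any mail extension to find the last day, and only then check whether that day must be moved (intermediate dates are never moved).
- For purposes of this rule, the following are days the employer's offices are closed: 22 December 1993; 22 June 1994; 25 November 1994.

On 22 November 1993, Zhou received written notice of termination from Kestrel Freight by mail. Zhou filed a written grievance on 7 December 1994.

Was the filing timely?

No

1 year after 22 November 1993 is November 22, 1994.
Service was by mail, adding 3 days: November 22, 1994 + 3 days = November 25, 1994.
November 25, 1994 is a listed holiday; November 26, 1994 is Saturday; November 27, 1994 is Sunday. The next qualifying day is November 28, 1994.
The deadline is November 28, 1994; the filing on December 7, 1994 is after that date.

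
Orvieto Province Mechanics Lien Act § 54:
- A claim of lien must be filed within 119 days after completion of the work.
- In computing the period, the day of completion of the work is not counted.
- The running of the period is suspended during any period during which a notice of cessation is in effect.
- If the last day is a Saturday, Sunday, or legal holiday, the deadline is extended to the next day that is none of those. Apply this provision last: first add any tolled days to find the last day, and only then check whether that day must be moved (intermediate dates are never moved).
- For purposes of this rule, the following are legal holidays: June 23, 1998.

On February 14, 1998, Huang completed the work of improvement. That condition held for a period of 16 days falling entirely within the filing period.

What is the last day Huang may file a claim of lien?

119 days after February 14, 1998 is June 13, 1998.
Tolling adds 16 days: June 13, 1998 + 16 days = June 29, 1998.
June 29, 1998 is a Monday and not a legal holiday, so no extension applies.

June 29, 1998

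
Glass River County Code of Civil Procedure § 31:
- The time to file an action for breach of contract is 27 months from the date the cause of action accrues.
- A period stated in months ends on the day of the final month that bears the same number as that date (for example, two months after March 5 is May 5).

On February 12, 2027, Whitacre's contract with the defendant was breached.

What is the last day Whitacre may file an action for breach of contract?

27 months after February 12, 2027 is May 12, 2029.

May 12, 2029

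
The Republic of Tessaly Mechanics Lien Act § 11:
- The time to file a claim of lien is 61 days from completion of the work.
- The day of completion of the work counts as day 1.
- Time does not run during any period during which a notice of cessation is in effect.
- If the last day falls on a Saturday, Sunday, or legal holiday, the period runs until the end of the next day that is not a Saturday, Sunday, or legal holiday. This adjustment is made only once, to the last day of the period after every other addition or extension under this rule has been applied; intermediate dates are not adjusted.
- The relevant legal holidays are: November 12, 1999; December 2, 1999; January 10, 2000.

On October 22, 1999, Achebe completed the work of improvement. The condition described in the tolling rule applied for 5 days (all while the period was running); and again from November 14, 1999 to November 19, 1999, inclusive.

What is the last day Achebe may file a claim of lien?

Counting October 22, 1999 as day 1, day 61 is December 21, 1999.
Tolling adds 5 days: December 21, 1999 + 5 days = December 26, 1999.
From November 14, 1999 through November 19, 1999 inclusive is 6 days; tolling adds 6 days: December 26, 1999 + 6 days = January 1, 2000.
January 1, 2000 is Saturday; January 2, 2000 is Sunday. The next qualifying day is January 3, 2000.

January 3, 2000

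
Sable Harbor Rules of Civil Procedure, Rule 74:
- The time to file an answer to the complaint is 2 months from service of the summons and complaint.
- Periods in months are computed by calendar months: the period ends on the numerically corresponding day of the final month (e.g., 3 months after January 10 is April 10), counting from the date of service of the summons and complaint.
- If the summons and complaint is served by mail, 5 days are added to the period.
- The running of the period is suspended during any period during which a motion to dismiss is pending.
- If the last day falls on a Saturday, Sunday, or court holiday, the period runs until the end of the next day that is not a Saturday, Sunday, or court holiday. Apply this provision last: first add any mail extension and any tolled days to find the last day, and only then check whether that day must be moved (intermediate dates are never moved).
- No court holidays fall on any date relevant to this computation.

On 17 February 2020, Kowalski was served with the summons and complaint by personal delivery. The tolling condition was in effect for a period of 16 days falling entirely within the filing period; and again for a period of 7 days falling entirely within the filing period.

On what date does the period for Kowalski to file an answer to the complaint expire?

2 months after 17 February 2020 is April 17, 2020.
Service was not by mail, so no mail extension applies.
Tolling adds 16 days: April 17, 2020 + 16 days = May 3, 2020.
Tolling adds 7 days: May 3, 2020 + 7 days = May 10, 2020.
May 10, 2020 is Sunday. The next qualifying day is May 11, 2020.

May 11, 2020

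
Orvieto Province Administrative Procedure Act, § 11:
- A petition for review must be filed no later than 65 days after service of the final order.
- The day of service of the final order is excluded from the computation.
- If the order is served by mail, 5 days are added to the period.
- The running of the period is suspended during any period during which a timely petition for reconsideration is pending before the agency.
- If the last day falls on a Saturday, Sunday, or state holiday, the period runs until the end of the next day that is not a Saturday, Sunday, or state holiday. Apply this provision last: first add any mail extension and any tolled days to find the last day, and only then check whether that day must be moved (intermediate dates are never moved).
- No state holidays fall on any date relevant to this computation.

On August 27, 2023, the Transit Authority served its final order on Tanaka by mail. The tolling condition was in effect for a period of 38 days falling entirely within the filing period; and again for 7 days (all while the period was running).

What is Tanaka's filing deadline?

65 days after August 27, 2023 is October 31, 2023.
Service was by mail, adding 5 days: October 31, 2023 + 5 days = November 5, 2023.
Tolling adds 38 days: November 5, 2023 + 38 days = December 13, 2023.
Tolling adds 7 days: December 13, 2023 + 7 days = December 20, 2023.
December 20, 2023 is a Wednesday and not a state holiday, so no extension applies.

December 20, 2023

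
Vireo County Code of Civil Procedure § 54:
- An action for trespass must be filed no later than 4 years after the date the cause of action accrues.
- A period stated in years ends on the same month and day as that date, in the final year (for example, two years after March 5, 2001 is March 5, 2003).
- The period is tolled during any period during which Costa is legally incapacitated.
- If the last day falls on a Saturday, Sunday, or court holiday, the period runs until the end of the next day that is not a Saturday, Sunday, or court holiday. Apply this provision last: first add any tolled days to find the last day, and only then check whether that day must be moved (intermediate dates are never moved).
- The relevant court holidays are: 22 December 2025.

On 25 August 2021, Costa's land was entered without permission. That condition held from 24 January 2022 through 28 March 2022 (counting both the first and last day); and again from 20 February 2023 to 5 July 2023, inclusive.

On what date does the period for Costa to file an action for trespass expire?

March 13, 2026

4 years after 25 August 2021 is August 25, 2025.
From January 24, 2022 through March 28, 2022 inclusive is 64 days; tolling adds 64 days: August 25, 2025 + 64 days = October 28, 2025.
From February 20, 2023 through July 5, 2023 inclusive is 136 days; tolling adds 136 days: October 28, 2025 + 136 days = March 13, 2026.
March 13, 2026 is a Friday and not a court holiday, so no extension applies.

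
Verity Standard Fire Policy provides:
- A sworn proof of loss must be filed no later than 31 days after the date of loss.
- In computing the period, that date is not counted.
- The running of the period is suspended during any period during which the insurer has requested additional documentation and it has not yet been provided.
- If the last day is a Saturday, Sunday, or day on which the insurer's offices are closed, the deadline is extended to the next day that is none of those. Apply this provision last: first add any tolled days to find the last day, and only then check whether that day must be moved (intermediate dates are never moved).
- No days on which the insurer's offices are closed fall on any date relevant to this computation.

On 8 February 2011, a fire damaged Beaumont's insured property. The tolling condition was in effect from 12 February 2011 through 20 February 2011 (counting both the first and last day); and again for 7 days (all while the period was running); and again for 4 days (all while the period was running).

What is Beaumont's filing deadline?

March 31, 2011

31 days after 8 February 2011 is March 11, 2011.
From February 12, 2011 through February 20, 2011 inclusive is 9 days; tolling adds 9 days: March 11, 2011 + 9 days = March 20, 2011.
Tolling adds 7 days: March 20, 2011 + 7 days = March 27, 2011.
Tolling adds 4 days: March 27, 2011 + 4 days = March 31, 2011.
March 31, 2011 is a Thursday and not a day on which the insurer's offices are closed, so no extension applies.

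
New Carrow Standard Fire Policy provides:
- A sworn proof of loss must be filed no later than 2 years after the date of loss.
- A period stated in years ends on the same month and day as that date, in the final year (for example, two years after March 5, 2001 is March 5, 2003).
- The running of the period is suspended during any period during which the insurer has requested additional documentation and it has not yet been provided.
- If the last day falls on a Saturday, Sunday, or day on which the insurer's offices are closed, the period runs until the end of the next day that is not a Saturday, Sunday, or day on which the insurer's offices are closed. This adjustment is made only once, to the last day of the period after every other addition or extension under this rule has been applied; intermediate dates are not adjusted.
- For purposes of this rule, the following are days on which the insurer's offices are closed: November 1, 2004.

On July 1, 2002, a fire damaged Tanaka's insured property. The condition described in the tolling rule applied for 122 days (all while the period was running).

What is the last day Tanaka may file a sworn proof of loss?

November 2, 2004

2 years after July 1, 2002 is July 1, 2004.
Tolling adds 122 days: July 1, 2004 + 122 days = October 31, 2004.
October 31, 2004 is Sunday; November 1, 2004 is a listed holiday. The next qualifying day is November 2, 2004.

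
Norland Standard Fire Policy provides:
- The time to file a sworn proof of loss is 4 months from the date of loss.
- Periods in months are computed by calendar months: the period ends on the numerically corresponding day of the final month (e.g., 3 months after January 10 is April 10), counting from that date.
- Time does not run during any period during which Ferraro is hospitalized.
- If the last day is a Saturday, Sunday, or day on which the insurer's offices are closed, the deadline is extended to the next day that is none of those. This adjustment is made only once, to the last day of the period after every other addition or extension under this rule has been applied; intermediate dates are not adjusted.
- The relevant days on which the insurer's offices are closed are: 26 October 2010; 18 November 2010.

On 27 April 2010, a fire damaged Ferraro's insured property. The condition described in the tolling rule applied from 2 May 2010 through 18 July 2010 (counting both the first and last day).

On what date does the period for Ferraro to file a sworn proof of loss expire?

November 15, 2010

4 months after 27 April 2010 is August 27, 2010.
From May 2, 2010 through July 18, 2010 inclusive is 78 days; tolling adds 78 days: August 27, 2010 + 78 days = November 13, 2010.
November 13, 2010 is Saturday; November 14, 2010 is Sunday. The next qualifying day is November 15, 2010.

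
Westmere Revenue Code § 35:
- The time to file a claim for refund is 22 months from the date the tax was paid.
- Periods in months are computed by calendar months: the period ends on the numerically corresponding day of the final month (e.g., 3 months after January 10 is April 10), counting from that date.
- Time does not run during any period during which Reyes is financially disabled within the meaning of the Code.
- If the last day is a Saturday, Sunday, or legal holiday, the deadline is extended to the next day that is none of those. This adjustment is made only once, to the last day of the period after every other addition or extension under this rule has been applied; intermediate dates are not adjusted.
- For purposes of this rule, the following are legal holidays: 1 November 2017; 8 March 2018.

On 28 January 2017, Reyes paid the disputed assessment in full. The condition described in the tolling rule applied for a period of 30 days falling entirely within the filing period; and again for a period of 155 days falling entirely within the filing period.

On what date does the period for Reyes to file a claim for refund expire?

22 months after 28 January 2017 is November 28, 2018.
Tolling adds 30 days: November 28, 2018 + 30 days = December 28, 2018.
Tolling adds 155 days: December 28, 2018 + 155 days = June 1, 2019.
June 1, 2019 is Saturday; June 2, 2019 is Sunday. The next qualifying day is June 3, 2019.

June 3, 2019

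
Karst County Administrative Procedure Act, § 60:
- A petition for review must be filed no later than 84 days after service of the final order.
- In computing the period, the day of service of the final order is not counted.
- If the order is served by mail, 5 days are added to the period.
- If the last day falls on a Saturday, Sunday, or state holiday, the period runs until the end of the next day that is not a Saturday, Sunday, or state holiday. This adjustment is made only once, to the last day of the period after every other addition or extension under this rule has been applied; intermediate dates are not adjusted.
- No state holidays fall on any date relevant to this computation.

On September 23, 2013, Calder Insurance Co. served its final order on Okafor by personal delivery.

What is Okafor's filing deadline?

84 days after September 23, 2013 is December 16, 2013.
Service was not by mail, so no mail extension applies.
December 16, 2013 is a Monday and not a state holiday, so no extension applies.

December 16, 2013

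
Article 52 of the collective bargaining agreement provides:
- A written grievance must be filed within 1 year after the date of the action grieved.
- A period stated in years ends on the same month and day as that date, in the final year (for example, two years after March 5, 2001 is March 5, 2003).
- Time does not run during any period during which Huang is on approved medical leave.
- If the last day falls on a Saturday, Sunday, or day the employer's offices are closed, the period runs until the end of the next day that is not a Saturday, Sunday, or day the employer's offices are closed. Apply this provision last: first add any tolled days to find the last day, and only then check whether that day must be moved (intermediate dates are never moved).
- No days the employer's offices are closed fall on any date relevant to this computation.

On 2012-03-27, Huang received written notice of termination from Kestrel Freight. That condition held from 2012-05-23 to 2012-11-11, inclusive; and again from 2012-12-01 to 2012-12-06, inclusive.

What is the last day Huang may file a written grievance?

September 23, 2013

1 year after 2012-03-27 is March 27, 2013.
From May 23, 2012 through November 11, 2012 inclusive is 173 days; tolling adds 173 days: March 27, 2013 + 173 days = September 16, 2013.
From December 1, 2012 through December 6, 2012 inclusive is 6 days; tolling adds 6 days: September 16, 2013 + 6 days = September 22, 2013.
September 22, 2013 is Sunday. The next qualifying day is September 23, 2013.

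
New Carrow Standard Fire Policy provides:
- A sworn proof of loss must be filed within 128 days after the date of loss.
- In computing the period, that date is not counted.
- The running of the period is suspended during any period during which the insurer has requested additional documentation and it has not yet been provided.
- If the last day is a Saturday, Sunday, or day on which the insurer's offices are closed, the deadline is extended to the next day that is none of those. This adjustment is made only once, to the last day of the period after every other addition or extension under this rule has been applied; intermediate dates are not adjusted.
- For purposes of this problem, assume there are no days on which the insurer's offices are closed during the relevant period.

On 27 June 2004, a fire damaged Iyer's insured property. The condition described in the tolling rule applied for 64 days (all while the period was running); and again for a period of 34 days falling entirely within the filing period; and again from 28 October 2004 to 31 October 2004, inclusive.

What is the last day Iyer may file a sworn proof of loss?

February 14, 2005

128 days after 27 June 2004 is November 2, 2004.
Tolling adds 64 days: November 2, 2004 + 64 days = January 5, 2005.
Tolling adds 34 days: January 5, 2005 + 34 days = February 8, 2005.
From October 28, 2004 through October 31, 2004 inclusive is 4 days; tolling adds 4 days: February 8, 2005 + 4 days = February 12, 2005.
February 12, 2005 is Saturday; February 13, 2005 is Sunday. The next qualifying day is February 14, 2005.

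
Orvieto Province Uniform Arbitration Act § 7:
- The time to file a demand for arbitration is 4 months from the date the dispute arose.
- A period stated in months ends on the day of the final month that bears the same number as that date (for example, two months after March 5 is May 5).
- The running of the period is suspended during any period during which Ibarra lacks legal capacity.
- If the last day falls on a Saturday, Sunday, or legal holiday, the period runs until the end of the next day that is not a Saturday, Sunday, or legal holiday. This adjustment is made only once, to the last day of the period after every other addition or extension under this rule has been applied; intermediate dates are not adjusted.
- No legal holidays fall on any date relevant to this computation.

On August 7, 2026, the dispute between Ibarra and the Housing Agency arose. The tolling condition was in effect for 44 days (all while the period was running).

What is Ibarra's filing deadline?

January 20, 2027

4 months after August 7, 2026 is December 7, 2026.
Tolling adds 44 days: December 7, 2026 + 44 days = January 20, 2027.
January 20, 2027 is a Wednesday and not a legal holiday, so no extension applies.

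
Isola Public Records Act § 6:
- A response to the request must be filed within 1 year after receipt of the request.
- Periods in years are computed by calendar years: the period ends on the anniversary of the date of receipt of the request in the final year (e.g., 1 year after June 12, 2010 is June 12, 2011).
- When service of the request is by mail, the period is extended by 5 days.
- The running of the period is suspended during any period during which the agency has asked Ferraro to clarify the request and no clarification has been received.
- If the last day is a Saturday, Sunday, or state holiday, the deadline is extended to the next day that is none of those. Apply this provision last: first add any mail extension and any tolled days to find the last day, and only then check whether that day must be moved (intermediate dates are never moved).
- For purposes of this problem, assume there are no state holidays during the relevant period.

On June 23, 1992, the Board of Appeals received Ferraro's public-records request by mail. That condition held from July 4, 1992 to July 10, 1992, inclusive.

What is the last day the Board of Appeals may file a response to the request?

1 year after June 23, 1992 is June 23, 1993.
Service was by mail, adding 5 days: June 23, 1993 + 5 days = June 28, 1993.
From July 4, 1992 through July 10, 1992 inclusive is 7 days; tolling adds 7 days: June 28, 1993 + 7 days = July 5, 1993.
July 5, 1993 is a Monday and not a state holiday, so no extension applies.

July 5, 1993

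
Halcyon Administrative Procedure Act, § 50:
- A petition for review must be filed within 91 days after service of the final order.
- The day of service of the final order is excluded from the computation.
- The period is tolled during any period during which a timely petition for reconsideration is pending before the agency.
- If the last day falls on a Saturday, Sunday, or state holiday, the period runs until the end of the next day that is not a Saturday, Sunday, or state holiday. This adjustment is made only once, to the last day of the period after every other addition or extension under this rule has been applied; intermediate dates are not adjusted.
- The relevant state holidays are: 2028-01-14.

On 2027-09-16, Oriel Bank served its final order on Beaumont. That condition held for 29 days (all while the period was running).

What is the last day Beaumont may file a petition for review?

January 17, 2028

91 days after 2027-09-16 is December 16, 2027.
Tolling adds 29 days: December 16, 2027 + 29 days = January 14, 2028.
January 14, 2028 is a listed holiday; January 15, 2028 is Saturday; January 16, 2028 is Sunday. The next qualifying day is January 17, 2028.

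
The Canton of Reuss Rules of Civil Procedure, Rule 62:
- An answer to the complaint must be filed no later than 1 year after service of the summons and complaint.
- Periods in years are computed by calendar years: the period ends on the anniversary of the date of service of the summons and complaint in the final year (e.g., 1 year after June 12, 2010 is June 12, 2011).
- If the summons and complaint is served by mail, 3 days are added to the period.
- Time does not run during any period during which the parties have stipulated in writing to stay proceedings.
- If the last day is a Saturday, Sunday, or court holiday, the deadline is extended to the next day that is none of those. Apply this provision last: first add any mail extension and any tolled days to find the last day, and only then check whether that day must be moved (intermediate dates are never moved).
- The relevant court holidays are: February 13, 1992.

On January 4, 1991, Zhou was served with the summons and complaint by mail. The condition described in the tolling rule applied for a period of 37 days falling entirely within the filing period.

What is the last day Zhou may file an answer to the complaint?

February 14, 1992

1 year after January 4, 1991 is January 4, 1992.
Service was by mail, adding 3 days: January 4, 1992 + 3 days = January 7, 1992.
Tolling adds 37 days: January 7, 1992 + 37 days = February 13, 1992.
February 13, 1992 is a listed holiday. The next qualifying day is February 14, 1992.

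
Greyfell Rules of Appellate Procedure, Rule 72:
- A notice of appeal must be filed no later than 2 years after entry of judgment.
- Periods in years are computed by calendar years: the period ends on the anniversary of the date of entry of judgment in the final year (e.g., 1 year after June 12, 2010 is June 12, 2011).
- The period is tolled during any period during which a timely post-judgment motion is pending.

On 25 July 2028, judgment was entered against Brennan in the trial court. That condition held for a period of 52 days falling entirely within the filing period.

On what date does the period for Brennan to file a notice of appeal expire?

September 15, 2030

2 years after 25 July 2028 is July 25, 2030.
Tolling adds 52 days: July 25, 2030 + 52 days = September 15, 2030.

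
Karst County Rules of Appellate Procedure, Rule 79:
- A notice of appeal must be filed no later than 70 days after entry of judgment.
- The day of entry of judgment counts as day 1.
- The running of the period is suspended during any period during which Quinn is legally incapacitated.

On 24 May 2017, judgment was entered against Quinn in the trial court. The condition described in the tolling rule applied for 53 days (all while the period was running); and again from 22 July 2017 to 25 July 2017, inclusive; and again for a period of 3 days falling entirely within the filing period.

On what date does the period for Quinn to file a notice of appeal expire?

Counting 24 May 2017 as day 1, day 70 is August 1, 2017.
Tolling adds 53 days: August 1, 2017 + 53 days = September 23, 2017.
From July 22, 2017 through July 25, 2017 inclusive is 4 days; tolling adds 4 days: September 23, 2017 + 4 days = September 27, 2017.
Tolling adds 3 days: September 27, 2017 + 3 days = September 30, 2017.

September 30, 2017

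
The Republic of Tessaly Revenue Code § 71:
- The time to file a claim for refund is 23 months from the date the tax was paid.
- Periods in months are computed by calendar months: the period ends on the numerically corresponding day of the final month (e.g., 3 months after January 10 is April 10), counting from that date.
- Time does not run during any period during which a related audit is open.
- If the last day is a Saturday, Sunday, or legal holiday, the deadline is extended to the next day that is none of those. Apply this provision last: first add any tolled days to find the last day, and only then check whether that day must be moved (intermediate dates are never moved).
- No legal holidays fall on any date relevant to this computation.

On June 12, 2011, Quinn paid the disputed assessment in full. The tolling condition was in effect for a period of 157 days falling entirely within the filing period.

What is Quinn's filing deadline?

23 months after June 12, 2011 is May 12, 2013.
Tolling adds 157 days: May 12, 2013 + 157 days = October 16, 2013.
October 16, 2013 is a Wednesday and not a legal holiday, so no extension applies.

October 16, 2013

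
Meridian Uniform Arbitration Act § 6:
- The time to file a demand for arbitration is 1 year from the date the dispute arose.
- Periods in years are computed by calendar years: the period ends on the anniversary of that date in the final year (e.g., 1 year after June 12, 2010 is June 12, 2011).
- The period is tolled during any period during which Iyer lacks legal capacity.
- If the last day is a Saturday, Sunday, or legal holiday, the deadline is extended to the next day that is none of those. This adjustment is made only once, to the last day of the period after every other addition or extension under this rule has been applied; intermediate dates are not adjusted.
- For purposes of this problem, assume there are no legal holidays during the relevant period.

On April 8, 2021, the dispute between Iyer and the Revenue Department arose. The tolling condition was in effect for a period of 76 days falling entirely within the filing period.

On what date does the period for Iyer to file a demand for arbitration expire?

1 year after April 8, 2021 is April 8, 2022.
Tolling adds 76 days: April 8, 2022 + 76 days = June 23, 2022.
June 23, 2022 is a Thursday and not a legal holiday, so no extension applies.

June 23, 2022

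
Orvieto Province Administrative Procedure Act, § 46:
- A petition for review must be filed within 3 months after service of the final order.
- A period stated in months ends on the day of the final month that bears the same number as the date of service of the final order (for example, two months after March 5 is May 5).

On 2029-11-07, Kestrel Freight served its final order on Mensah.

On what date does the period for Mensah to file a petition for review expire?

February 7, 2030

3 months after 2029-11-07 is February 7, 2030.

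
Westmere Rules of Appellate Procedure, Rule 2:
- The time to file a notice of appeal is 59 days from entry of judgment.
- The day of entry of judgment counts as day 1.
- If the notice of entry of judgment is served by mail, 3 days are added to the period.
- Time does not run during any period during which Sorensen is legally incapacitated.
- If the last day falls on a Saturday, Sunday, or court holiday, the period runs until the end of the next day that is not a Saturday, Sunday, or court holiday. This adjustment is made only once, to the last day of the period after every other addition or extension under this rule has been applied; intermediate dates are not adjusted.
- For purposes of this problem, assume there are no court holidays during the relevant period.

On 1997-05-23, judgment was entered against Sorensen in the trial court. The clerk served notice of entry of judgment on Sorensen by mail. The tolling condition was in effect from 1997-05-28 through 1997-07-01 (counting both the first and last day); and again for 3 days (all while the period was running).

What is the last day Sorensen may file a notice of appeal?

Counting 1997-05-23 as day 1, day 59 is July 20, 1997.
Service was by mail, adding 3 days: July 20, 1997 + 3 days = July 23, 1997.
From May 28, 1997 through July 1, 1997 inclusive is 35 days; tolling adds 35 days: July 23, 1997 + 35 days = August 27, 1997.
Tolling adds 3 days: August 27, 1997 + 3 days = August 30, 1997.
August 30, 1997 is Saturday; August 31, 1997 is Sunday. The next qualifying day is September 1, 1997.

September 1, 1997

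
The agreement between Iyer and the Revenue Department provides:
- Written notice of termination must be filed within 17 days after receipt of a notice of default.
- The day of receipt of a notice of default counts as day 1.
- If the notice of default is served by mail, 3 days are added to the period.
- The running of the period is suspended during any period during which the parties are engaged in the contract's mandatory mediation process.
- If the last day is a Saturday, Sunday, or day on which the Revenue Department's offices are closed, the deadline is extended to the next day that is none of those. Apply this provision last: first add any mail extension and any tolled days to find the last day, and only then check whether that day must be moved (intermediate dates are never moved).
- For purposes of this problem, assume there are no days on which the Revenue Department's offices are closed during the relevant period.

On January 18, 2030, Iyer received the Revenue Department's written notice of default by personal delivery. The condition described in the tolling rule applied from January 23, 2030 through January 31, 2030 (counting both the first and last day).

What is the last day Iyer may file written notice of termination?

February 12, 2030

Counting January 18, 2030 as day 1, day 17 is February 3, 2030.
Service was not by mail, so no mail extension applies.
From January 23, 2030 through January 31, 2030 inclusive is 9 days; tolling adds 9 days: February 3, 2030 + 9 days = February 12, 2030.
February 12, 2030 is a Tuesday and not a day on which the Revenue Department's offices are closed, so no extension applies.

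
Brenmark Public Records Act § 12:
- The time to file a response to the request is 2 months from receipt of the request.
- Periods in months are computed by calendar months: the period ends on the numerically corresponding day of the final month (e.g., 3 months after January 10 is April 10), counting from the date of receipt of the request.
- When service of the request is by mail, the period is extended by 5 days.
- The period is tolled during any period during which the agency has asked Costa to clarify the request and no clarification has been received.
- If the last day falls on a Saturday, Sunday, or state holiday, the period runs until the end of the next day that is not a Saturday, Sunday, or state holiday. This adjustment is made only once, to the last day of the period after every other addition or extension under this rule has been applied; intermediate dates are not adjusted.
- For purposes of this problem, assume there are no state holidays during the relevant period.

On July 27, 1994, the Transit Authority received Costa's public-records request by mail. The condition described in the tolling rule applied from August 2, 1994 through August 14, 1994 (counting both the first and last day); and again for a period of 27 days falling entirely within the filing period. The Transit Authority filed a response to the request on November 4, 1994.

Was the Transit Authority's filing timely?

2 months after July 27, 1994 is September 27, 1994.
Service was by mail, adding 5 days: September 27, 1994 + 5 days = October 2, 1994.
From August 2, 1994 through August 14, 1994 inclusive is 13 days; tolling adds 13 days: October 2, 1994 + 13 days = October 15, 1994.
Tolling adds 27 days: October 15, 1994 + 27 days = November 11, 1994.
November 11, 1994 is a Friday and not a state holiday, so no extension applies.
The deadline is November 11, 1994; the filing on November 4, 1994 is on or before that date.

Yes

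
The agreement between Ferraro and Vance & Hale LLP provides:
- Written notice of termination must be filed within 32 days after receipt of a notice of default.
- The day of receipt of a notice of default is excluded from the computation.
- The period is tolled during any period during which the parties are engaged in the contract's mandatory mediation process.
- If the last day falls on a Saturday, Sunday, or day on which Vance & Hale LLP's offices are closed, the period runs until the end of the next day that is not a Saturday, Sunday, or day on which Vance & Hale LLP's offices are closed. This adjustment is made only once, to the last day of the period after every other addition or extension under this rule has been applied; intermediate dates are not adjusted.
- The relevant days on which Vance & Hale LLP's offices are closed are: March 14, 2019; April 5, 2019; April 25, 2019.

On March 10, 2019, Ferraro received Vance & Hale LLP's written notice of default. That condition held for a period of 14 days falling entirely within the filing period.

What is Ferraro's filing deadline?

32 days after March 10, 2019 is April 11, 2019.
Tolling adds 14 days: April 11, 2019 + 14 days = April 25, 2019.
April 25, 2019 is a listed holiday. The next qualifying day is April 26, 2019.

April 26, 2019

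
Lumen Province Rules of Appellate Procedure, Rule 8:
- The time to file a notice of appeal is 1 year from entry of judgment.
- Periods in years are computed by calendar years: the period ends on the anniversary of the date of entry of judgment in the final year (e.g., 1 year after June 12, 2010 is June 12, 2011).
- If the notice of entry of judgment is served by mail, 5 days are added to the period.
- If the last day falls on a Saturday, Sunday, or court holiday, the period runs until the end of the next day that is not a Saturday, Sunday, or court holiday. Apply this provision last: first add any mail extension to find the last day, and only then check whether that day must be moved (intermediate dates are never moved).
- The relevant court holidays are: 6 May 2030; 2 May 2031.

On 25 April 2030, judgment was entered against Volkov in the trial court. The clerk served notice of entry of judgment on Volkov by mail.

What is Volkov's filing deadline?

April 30, 2031

1 year after 25 April 2030 is April 25, 2031.
Service was by mail, adding 5 days: April 25, 2031 + 5 days = April 30, 2031.
April 30, 2031 is a Wednesday and not a court holiday, so no extension applies.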